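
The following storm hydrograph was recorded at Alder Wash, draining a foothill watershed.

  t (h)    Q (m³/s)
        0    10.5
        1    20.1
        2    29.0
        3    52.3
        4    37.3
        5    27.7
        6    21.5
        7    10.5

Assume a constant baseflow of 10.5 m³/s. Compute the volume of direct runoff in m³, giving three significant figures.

V ≈ 4.50 × 10^5 m³

Direct-runoff ordinates (Q − Q_b): 0.0, 9.6, 18.5, 41.8, 26.8, 17.2, 11.0, 0.0 m³/s.
ΣQ_DR = 124.9 m³/s.
With Δt = 1 h = 3600 s, V = ΣQ_DR · Δt = 124.9 × 3600 = 4.50 × 10^5 m³.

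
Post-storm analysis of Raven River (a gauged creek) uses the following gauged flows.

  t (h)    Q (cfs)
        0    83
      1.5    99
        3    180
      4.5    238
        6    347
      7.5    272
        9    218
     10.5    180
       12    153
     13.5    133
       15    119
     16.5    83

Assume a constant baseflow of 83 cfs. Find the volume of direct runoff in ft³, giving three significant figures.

Direct-runoff ordinates (Q − Q_b): 0.0, 16.0, 97.0, 155.0, 264.0, 189.0, 135.0, 97.0, 70.0, 50.0, 36.0, 0.0 cfs.
ΣQ_DR = 1109 cfs.
With Δt = 1.5 h = 5400 s, V = ΣQ_DR · Δt = 1109 × 5400 = 5.99 × 10^6 ft³.

V ≈ 5.99 × 10^6 ft³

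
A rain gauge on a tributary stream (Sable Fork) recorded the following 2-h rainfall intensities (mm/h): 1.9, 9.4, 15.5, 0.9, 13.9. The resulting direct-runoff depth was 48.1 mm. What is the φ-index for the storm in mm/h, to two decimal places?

Only the 3 blocks with intensity above φ contribute runoff: 9.4, 15.5, 13.9 mm/h.
Σ(I−φ)·Δt = d  ⇒  (9.4+15.5+13.9 − 3φ)·2 = 48.1
φ = (38.80 − 48.1/2) / 3 = 4.92 mm/h.

φ ≈ 4.92 mm/h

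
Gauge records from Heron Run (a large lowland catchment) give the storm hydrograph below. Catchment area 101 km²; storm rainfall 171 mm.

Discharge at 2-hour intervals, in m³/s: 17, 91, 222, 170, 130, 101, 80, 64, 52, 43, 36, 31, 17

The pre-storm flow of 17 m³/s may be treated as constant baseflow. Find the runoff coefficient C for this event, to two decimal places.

C ≈ 0.35

ΣQ_DR = 833.0 m³/s; V = ΣQ_DR·Δt = 5.998 × 10^6 m³.
Runoff depth d = V / A = 59.38 mm.
C = d / P = 59.38 / 171 = 0.35.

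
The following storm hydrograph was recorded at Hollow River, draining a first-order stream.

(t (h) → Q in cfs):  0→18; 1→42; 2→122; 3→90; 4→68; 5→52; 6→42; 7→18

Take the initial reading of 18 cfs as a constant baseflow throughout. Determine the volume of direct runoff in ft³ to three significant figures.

V ≈ 1.11 × 10^6 ft³

Direct-runoff ordinates (Q − Q_b): 0.0, 24.0, 104.0, 72.0, 50.0, 34.0, 24.0, 0.0 cfs.
ΣQ_DR = 308.0 cfs.
With Δt = 1 h = 3600 s, V = ΣQ_DR · Δt = 308.0 × 3600 = 1.11 × 10^6 ft³.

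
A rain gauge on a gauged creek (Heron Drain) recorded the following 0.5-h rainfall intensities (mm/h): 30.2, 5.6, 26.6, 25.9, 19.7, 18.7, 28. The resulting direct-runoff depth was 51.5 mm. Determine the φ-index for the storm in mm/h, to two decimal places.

Only the 6 blocks with intensity above φ contribute runoff: 30.2, 26.6, 25.9, 19.7, 18.7, 28 mm/h.
Σ(I−φ)·Δt = d  ⇒  (30.2+26.6+25.9+19.7+18.7+28 − 6φ)·0.5 = 51.5
φ = (149.1 − 51.5/0.5) / 6 = 7.68 mm/h.

φ ≈ 7.68 mm/h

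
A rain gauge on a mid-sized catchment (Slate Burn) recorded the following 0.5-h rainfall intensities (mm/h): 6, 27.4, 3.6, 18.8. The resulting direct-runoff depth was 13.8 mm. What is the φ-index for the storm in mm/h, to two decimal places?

Only the 2 blocks with intensity above φ contribute runoff: 27.4, 18.8 mm/h.
Σ(I−φ)·Δt = d  ⇒  (27.4+18.8 − 2φ)·0.5 = 13.8
φ = (46.20 − 13.8/0.5) / 2 = 9.30 mm/h.

φ ≈ 9.30 mm/h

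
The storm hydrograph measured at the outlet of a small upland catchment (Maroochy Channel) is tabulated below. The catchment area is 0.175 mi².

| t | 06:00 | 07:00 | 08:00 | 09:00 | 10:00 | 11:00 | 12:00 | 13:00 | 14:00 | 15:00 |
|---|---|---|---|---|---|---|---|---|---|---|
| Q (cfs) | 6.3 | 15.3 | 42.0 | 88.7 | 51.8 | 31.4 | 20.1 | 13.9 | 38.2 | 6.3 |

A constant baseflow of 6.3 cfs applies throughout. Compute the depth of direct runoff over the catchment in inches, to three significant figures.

Direct runoff: 0.0, 9.0, 35.7, 82.4, 45.5, 25.1, 13.8, 7.6, 31.9, 0.0 cfs; ΣQ_DR = 251.0 cfs.
V = ΣQ_DR · Δt = 251.0 × 3600 s = 9.036 × 10^5 ft³.
Over A = 0.175 mi², depth = V / A = 2.22 in.

d ≈ 2.22 in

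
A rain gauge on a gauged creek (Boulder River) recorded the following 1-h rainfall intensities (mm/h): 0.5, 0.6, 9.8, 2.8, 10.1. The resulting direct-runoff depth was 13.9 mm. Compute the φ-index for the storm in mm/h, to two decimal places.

Only the 2 blocks with intensity above φ contribute runoff: 9.8, 10.1 mm/h.
Σ(I−φ)·Δt = d  ⇒  (9.8+10.1 − 2φ)·1 = 13.9
φ = (19.90 − 13.9/1) / 2 = 3.00 mm/h.

φ ≈ 3.00 mm/h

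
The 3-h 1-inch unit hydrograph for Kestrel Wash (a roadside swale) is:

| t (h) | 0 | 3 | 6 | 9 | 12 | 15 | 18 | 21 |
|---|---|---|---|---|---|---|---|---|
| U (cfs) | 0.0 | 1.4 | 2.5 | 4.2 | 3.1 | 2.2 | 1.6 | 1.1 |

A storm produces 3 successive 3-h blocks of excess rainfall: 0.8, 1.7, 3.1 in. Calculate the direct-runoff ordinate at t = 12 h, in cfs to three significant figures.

By discrete convolution, Q_j = Σ (P_i / 1 in) · U_{j−i}.
At t = 12 h (j=4): Q = (0.8/1)·3.1 + (1.7/1)·4.2 + (3.1/1)·2.5 = 17.4 cfs.

Q ≈ 17.4 cfs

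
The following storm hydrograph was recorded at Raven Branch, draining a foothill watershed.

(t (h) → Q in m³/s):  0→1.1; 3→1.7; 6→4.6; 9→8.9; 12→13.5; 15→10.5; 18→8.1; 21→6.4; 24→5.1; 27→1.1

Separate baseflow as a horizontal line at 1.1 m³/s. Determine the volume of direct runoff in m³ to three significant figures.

V ≈ 5.40 × 10^5 m³

Direct-runoff ordinates (Q − Q_b): 0.0, 0.6, 3.5, 7.8, 12.4, 9.4, 7.0, 5.3, 4.0, 0.0 m³/s.
ΣQ_DR = 50.00 m³/s.
With Δt = 3 h = 10800 s, V = ΣQ_DR · Δt = 50.00 × 10800 = 5.40 × 10^5 m³.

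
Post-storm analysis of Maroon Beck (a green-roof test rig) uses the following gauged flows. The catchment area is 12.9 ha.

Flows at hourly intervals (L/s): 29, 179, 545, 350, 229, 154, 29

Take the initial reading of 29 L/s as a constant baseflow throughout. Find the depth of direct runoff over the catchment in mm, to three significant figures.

Direct runoff: 0.0, 150.0, 516.0, 321.0, 200.0, 125.0, 0.0 L/s; ΣQ_DR = 1312 L/s.
V = ΣQ_DR · Δt = 1312 × 3600 s = 4.723 × 10^6 L.
Over A = 12.9 ha, depth = V / A = 36.6 mm.

d ≈ 36.6 mm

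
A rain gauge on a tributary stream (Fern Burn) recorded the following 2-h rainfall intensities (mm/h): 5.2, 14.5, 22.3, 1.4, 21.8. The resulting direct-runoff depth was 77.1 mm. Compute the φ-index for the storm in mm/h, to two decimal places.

φ ≈ 6.68 mm/h

Only the 3 blocks with intensity above φ contribute runoff: 14.5, 22.3, 21.8 mm/h.
Σ(I−φ)·Δt = d  ⇒  (14.5+22.3+21.8 − 3φ)·2 = 77.1
φ = (58.60 − 77.1/2) / 3 = 6.68 mm/h.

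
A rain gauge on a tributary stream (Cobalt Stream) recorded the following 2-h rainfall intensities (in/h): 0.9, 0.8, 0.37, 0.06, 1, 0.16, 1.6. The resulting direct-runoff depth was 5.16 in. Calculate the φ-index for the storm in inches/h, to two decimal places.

Only the 4 blocks with intensity above φ contribute runoff: 0.9, 0.8, 1, 1.6 in/h.
Σ(I−φ)·Δt = d  ⇒  (0.9+0.8+1+1.6 − 4φ)·2 = 5.16
φ = (4.300 − 5.16/2) / 4 = 0.43 in/h.

φ ≈ 0.43 in/h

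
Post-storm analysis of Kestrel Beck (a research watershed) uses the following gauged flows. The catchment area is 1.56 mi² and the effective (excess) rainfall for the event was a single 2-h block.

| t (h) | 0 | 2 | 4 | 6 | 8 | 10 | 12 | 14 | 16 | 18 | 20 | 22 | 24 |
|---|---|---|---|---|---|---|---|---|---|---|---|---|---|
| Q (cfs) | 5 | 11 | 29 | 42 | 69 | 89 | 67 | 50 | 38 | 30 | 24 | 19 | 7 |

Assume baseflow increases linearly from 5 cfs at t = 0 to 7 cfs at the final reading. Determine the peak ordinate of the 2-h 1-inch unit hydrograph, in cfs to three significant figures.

U_p ≈ 104 cfs

Direct runoff: 0.00, 5.83, 23.67, 36.50, 63.33, 83.17, 61.00, 43.83, 31.67, 23.50, 17.33, 12.17, 0.00 cfs; ΣQ_DR = 402.0 cfs, peak = 83.17 cfs.
Runoff depth d = ΣQ_DR·Δt / A = 402.0 × 7200 / (1.56 mi²) = 0.7986 in.
The 1-inch UH is the DRH scaled by (1 in)/d, so U_p = 83.17 × 1/0.7986 = 104 cfs.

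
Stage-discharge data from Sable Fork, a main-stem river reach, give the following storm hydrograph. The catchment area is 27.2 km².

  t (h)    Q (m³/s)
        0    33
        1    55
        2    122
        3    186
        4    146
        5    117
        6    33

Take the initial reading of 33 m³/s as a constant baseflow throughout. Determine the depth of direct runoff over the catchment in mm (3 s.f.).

Direct runoff: 0.0, 22.0, 89.0, 153.0, 113.0, 84.0, 0.0 m³/s; ΣQ_DR = 461.0 m³/s.
V = ΣQ_DR · Δt = 461.0 × 3600 s = 1.660 × 10^6 m³.
Over A = 27.2 km², depth = V / A = 61.0 mm.

d ≈ 61.0 mm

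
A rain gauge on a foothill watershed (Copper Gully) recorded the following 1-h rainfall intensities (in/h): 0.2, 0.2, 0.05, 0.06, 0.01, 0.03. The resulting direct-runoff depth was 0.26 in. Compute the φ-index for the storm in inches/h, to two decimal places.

Only the 2 blocks with intensity above φ contribute runoff: 0.2, 0.2 in/h.
Σ(I−φ)·Δt = d  ⇒  (0.2+0.2 − 2φ)·1 = 0.26
φ = (0.4000 − 0.26/1) / 2 = 0.07 in/h.

φ ≈ 0.07 in/h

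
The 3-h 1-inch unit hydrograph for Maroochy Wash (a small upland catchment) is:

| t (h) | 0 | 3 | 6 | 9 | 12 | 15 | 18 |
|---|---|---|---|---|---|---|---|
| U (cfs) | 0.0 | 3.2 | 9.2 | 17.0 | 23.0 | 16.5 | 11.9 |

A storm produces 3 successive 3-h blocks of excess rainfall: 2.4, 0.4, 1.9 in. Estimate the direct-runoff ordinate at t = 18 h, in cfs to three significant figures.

Q ≈ 78.9 cfs

By discrete convolution, Q_j = Σ (P_i / 1 in) · U_{j−i}.
At t = 18 h (j=6): Q = (2.4/1)·11.9 + (0.4/1)·16.5 + (1.9/1)·23.0 = 78.9 cfs.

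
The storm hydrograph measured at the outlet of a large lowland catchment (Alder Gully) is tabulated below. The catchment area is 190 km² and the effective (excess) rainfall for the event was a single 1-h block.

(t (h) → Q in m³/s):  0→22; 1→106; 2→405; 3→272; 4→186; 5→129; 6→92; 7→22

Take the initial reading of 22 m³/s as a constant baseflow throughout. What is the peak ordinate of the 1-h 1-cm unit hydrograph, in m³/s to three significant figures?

Direct runoff: 0.0, 84.0, 383.0, 250.0, 164.0, 107.0, 70.0, 0.0 m³/s; ΣQ_DR = 1058 m³/s, peak = 383.0 m³/s.
Runoff depth d = ΣQ_DR·Δt / A = 1058 × 3600 / (190 km²) = 20.05 mm.
The 1-cm UH is the DRH scaled by (10 mm)/d, so U_p = 383.0 × 10/20.05 = 191 m³/s.

U_p ≈ 191 m³/s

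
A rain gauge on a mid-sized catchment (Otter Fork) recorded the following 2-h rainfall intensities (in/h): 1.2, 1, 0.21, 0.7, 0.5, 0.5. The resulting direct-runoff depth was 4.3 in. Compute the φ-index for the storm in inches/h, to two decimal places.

Only the 5 blocks with intensity above φ contribute runoff: 1.2, 1, 0.7, 0.5, 0.5 in/h.
Σ(I−φ)·Δt = d  ⇒  (1.2+1+0.7+0.5+0.5 − 5φ)·2 = 4.3
φ = (3.900 − 4.3/2) / 5 = 0.35 in/h.

φ ≈ 0.35 in/h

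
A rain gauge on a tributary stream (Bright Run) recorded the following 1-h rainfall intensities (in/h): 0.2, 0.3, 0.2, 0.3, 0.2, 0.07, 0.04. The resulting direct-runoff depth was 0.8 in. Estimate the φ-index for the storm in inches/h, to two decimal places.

Only the 5 blocks with intensity above φ contribute runoff: 0.2, 0.3, 0.2, 0.3, 0.2 in/h.
Σ(I−φ)·Δt = d  ⇒  (0.2+0.3+0.2+0.3+0.2 − 5φ)·1 = 0.8
φ = (1.200 − 0.8/1) / 5 = 0.08 in/h.

φ ≈ 0.08 in/h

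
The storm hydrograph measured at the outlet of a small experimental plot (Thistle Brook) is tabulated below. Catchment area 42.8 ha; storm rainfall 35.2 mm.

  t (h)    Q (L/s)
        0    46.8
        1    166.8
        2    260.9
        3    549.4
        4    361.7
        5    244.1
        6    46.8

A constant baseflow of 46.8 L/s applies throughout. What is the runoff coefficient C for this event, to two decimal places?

ΣQ_DR = 1349 L/s; V = ΣQ_DR·Δt = 4.856 × 10^6 L.
Runoff depth d = V / A = 11.35 mm.
C = d / P = 11.35 / 35.2 = 0.32.

C ≈ 0.32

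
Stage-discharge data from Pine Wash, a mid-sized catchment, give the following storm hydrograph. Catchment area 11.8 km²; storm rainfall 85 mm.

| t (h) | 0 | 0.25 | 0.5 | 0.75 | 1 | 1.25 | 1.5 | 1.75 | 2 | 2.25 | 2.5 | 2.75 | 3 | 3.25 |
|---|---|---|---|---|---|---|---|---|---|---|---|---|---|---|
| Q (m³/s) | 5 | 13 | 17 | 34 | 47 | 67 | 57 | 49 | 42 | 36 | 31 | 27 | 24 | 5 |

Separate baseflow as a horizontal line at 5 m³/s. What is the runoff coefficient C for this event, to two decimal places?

ΣQ_DR = 384.0 m³/s; V = ΣQ_DR·Δt = 3.456 × 10^5 m³.
Runoff depth d = V / A = 29.29 mm.
C = d / P = 29.29 / 85 = 0.34.

C ≈ 0.34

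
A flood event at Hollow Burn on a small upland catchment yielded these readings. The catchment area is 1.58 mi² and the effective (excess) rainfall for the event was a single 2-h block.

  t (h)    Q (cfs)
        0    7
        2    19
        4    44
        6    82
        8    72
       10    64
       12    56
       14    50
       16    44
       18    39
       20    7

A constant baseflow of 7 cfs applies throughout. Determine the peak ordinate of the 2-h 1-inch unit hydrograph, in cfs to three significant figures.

Direct runoff: 0.0, 12.0, 37.0, 75.0, 65.0, 57.0, 49.0, 43.0, 37.0, 32.0, 0.0 cfs; ΣQ_DR = 407.0 cfs, peak = 75.0 cfs.
Runoff depth d = ΣQ_DR·Δt / A = 407.0 × 7200 / (1.58 mi²) = 0.7983 in.
The 1-inch UH is the DRH scaled by (1 in)/d, so U_p = 75.0 × 1/0.7983 = 93.9 cfs.

U_p ≈ 93.9 cfs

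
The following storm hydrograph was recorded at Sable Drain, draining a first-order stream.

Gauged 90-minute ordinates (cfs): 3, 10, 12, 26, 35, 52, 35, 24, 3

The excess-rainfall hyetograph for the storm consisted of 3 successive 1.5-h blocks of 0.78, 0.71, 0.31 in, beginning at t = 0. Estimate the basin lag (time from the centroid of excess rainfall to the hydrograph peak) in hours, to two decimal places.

t_L ≈ 5.64 h

Centroid of excess rainfall: t_c = Σ P_i·t̄_i / ΣP_i = 1.8583 h (block centres at 0.75, 2.25, 3.75 h).
Hydrograph peak occurs at t = 7.5 h, so basin lag t_L = 7.5 − 1.8583 = 5.64 h.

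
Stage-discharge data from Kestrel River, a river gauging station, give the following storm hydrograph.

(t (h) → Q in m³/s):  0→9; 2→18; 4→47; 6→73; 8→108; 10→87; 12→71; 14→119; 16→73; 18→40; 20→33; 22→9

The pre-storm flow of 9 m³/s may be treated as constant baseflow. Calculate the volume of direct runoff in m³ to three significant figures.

Direct-runoff ordinates (Q − Q_b): 0.0, 9.0, 38.0, 64.0, 99.0, 78.0, 62.0, 110.0, 64.0, 31.0, 24.0, 0.0 m³/s.
ΣQ_DR = 579.0 m³/s.
With Δt = 2 h = 7200 s, V = ΣQ_DR · Δt = 579.0 × 7200 = 4.17 × 10^6 m³.

V ≈ 4.17 × 10^6 m³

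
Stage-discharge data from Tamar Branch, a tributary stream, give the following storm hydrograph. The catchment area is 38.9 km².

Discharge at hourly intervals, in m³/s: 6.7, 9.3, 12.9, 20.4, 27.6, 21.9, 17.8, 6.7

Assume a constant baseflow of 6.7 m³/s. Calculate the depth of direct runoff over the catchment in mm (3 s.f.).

d ≈ 6.45 mm

Direct runoff: 0.0, 2.6, 6.2, 13.7, 20.9, 15.2, 11.1, 0.0 m³/s; ΣQ_DR = 69.70 m³/s.
V = ΣQ_DR · Δt = 69.70 × 3600 s = 2.509 × 10^5 m³.
Over A = 38.9 km², depth = V / A = 6.45 mm.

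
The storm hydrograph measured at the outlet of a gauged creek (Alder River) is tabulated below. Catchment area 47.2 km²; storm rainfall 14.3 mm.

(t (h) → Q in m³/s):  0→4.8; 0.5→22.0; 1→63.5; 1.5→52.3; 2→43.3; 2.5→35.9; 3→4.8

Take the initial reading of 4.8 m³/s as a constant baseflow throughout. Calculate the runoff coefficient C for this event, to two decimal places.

C ≈ 0.51

ΣQ_DR = 193.0 m³/s; V = ΣQ_DR·Δt = 3.474 × 10^5 m³.
Runoff depth d = V / A = 7.360 mm.
C = d / P = 7.360 / 14.3 = 0.51.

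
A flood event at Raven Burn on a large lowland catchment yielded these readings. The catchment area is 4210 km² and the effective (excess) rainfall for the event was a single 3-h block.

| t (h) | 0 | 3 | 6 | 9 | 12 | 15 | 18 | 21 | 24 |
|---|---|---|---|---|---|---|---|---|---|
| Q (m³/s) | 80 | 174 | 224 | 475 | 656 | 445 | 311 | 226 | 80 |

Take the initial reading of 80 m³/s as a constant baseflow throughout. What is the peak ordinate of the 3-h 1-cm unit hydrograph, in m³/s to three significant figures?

U_p ≈ 1150 m³/s

Direct runoff: 0.0, 94.0, 144.0, 395.0, 576.0, 365.0, 231.0, 146.0, 0.0 m³/s; ΣQ_DR = 1951 m³/s, peak = 576.0 m³/s.
Runoff depth d = ΣQ_DR·Δt / A = 1951 × 10800 / (4210 km²) = 5.005 mm.
The 1-cm UH is the DRH scaled by (10 mm)/d, so U_p = 576.0 × 10/5.005 = 1150 m³/s.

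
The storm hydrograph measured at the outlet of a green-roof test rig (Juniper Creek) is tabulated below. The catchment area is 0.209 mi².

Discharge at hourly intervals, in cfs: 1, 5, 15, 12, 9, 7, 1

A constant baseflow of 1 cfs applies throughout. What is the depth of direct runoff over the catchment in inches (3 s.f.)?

d ≈ 0.319 in

Direct runoff: 0.0, 4.0, 14.0, 11.0, 8.0, 6.0, 0.0 cfs; ΣQ_DR = 43.00 cfs.
V = ΣQ_DR · Δt = 43.00 × 3600 s = 1.548 × 10^5 ft³.
Over A = 0.209 mi², depth = V / A = 0.319 in.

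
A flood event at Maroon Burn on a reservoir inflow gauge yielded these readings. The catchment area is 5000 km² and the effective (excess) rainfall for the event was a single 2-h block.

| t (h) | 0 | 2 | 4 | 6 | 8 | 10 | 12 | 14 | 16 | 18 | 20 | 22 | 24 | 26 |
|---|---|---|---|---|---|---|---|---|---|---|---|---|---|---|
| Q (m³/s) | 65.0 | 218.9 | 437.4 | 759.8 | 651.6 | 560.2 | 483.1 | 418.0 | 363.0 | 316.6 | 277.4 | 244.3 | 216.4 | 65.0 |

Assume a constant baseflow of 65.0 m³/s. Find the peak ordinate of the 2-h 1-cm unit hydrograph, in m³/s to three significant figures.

U_p ≈ 1160 m³/s

Direct runoff: 0.0, 153.9, 372.4, 694.8, 586.6, 495.2, 418.1, 353.0, 298.0, 251.6, 212.4, 179.3, 151.4, 0.0 m³/s; ΣQ_DR = 4167 m³/s, peak = 694.8 m³/s.
Runoff depth d = ΣQ_DR·Δt / A = 4167 × 7200 / (5000 km²) = 6.000 mm.
The 1-cm UH is the DRH scaled by (10 mm)/d, so U_p = 694.8 × 10/6.000 = 1160 m³/s.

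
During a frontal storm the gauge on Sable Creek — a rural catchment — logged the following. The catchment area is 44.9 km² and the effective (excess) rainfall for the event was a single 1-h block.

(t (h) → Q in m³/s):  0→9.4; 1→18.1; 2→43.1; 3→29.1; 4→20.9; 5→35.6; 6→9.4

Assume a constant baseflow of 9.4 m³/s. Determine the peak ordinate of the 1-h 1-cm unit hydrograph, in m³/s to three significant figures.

Direct runoff: 0.0, 8.7, 33.7, 19.7, 11.5, 26.2, 0.0 m³/s; ΣQ_DR = 99.80 m³/s, peak = 33.7 m³/s.
Runoff depth d = ΣQ_DR·Δt / A = 99.80 × 3600 / (44.9 km²) = 8.002 mm.
The 1-cm UH is the DRH scaled by (10 mm)/d, so U_p = 33.7 × 10/8.002 = 42.1 m³/s.

U_p ≈ 42.1 m³/s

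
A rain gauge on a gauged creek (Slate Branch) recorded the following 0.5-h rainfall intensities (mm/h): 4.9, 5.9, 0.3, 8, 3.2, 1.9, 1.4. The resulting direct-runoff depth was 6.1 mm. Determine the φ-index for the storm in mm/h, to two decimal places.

φ ≈ 2.45 mm/h

Only the 4 blocks with intensity above φ contribute runoff: 4.9, 5.9, 8, 3.2 mm/h.
Σ(I−φ)·Δt = d  ⇒  (4.9+5.9+8+3.2 − 4φ)·0.5 = 6.1
φ = (22.00 − 6.1/0.5) / 4 = 2.45 mm/h.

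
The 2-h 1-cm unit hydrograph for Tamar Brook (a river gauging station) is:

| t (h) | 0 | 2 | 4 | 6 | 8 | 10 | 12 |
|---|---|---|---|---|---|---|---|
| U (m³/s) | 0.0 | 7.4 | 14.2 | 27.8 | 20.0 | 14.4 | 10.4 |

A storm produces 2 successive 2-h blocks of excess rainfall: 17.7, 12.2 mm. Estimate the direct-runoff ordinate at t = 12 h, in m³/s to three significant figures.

By discrete convolution, Q_j = Σ (P_i / 10 mm) · U_{j−i}.
At t = 12 h (j=6): Q = (17.7/10)·10.4 + (12.2/10)·14.4 = 36.0 m³/s.

Q ≈ 36.0 m³/s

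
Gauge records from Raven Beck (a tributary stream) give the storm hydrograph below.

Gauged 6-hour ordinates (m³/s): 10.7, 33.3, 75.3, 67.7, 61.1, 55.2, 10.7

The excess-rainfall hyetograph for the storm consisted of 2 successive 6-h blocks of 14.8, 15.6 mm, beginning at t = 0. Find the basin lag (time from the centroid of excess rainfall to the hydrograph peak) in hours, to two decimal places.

t_L ≈ 5.92 h

Centroid of excess rainfall: t_c = Σ P_i·t̄_i / ΣP_i = 6.0789 h (block centres at 3, 9 h).
Hydrograph peak occurs at t = 12 h, so basin lag t_L = 12 − 6.0789 = 5.92 h.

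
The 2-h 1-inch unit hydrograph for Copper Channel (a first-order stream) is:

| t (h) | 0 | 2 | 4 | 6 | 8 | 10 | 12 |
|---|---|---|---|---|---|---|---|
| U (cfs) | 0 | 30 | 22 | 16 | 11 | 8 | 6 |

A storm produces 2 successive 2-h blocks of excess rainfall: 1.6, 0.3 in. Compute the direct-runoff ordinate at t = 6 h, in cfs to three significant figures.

By discrete convolution, Q_j = Σ (P_i / 1 in) · U_{j−i}.
At t = 6 h (j=3): Q = (1.6/1)·16 + (0.3/1)·22 = 32.2 cfs.

Q ≈ 32.2 cfs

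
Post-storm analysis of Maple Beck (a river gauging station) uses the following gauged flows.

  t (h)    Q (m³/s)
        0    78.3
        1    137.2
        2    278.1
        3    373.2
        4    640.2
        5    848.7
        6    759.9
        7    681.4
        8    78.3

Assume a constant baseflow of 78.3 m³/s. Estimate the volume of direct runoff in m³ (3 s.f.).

V ≈ 1.14 × 10^7 m³

Direct-runoff ordinates (Q − Q_b): 0.0, 58.9, 199.8, 294.9, 561.9, 770.4, 681.6, 603.1, 0.0 m³/s.
ΣQ_DR = 3171 m³/s.
With Δt = 1 h = 3600 s, V = ΣQ_DR · Δt = 3171 × 3600 = 1.14 × 10^7 m³.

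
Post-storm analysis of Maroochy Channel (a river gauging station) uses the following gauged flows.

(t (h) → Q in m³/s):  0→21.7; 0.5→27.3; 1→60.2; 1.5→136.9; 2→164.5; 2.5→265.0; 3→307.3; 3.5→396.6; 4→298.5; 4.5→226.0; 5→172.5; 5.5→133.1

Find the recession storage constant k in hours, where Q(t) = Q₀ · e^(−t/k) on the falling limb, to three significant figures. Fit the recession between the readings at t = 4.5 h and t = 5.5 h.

On the falling limb, Q drops from 226.0 to 133.1 m³/s between t = 4.5 h and t = 5.5 h (Δt = 1 h).
k = −Δt / ln(Q₂/Q₁) = −1 / ln(133.1/226.0) = 1.89 h.

k ≈ 1.89 h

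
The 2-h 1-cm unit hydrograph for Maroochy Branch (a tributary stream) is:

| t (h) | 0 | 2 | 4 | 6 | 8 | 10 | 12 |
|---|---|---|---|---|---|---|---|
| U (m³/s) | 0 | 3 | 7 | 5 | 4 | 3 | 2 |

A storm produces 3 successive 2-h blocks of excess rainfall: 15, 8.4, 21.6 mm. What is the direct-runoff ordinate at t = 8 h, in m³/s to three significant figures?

By discrete convolution, Q_j = Σ (P_i / 10 mm) · U_{j−i}.
At t = 8 h (j=4): Q = (15/10)·4 + (8.4/10)·5 + (21.6/10)·7 = 25.3 m³/s.

Q ≈ 25.3 m³/s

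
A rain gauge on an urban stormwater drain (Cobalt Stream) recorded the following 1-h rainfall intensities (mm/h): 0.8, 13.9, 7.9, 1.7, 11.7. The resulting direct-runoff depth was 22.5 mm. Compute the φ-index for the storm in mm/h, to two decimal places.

φ ≈ 3.67 mm/h

Only the 3 blocks with intensity above φ contribute runoff: 13.9, 7.9, 11.7 mm/h.
Σ(I−φ)·Δt = d  ⇒  (13.9+7.9+11.7 − 3φ)·1 = 22.5
φ = (33.50 − 22.5/1) / 3 = 3.67 mm/h.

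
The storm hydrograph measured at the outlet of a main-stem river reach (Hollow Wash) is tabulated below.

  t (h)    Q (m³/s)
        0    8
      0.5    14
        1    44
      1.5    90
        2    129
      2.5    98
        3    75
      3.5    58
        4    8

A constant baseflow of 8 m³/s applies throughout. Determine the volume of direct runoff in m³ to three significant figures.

Direct-runoff ordinates (Q − Q_b): 0.0, 6.0, 36.0, 82.0, 121.0, 90.0, 67.0, 50.0, 0.0 m³/s.
ΣQ_DR = 452.0 m³/s.
With Δt = 0.5 h = 1800 s, V = ΣQ_DR · Δt = 452.0 × 1800 = 8.14 × 10^5 m³.

V ≈ 8.14 × 10^5 m³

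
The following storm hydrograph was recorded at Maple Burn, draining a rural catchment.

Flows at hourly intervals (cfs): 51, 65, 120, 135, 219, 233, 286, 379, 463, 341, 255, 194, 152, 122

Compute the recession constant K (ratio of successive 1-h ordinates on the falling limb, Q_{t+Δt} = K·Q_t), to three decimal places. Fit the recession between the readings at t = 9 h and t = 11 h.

K ≈ 0.754

Using the recession-limb readings at t = 9 h and t = 11 h: Q falls from 341 to 194 cfs over 2 intervals.
K = (Q₂/Q₁)^(1/2) = (194/341)^(1/2) = 0.754.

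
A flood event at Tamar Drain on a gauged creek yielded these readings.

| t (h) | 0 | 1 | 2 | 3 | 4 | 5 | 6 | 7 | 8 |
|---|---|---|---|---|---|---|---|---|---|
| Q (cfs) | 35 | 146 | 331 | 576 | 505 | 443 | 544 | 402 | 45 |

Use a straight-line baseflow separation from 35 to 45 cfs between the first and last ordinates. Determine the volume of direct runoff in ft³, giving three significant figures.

Direct-runoff ordinates (Q − Q_b): 0.00, 109.75, 293.50, 537.25, 465.00, 401.75, 501.50, 358.25, 0.00 cfs.
ΣQ_DR = 2667 cfs.
With Δt = 1 h = 3600 s, V = ΣQ_DR · Δt = 2667 × 3600 = 9.60 × 10^6 ft³.

V ≈ 9.60 × 10^6 ft³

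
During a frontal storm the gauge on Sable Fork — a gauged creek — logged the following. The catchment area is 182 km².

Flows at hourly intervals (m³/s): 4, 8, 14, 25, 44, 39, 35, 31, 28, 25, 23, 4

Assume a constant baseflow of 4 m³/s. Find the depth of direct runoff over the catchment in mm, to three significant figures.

Direct runoff: 0.0, 4.0, 10.0, 21.0, 40.0, 35.0, 31.0, 27.0, 24.0, 21.0, 19.0, 0.0 m³/s; ΣQ_DR = 232.0 m³/s.
V = ΣQ_DR · Δt = 232.0 × 3600 s = 8.352 × 10^5 m³.
Over A = 182 km², depth = V / A = 4.59 mm.

d ≈ 4.59 mm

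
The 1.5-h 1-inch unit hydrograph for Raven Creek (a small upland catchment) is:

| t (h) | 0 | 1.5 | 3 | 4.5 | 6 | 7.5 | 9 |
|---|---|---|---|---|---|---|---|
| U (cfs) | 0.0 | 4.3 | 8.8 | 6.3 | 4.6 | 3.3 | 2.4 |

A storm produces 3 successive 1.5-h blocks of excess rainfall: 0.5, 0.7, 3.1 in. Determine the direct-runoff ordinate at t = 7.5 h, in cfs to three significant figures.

By discrete convolution, Q_j = Σ (P_i / 1 in) · U_{j−i}.
At t = 7.5 h (j=5): Q = (0.5/1)·3.3 + (0.7/1)·4.6 + (3.1/1)·6.3 = 24.4 cfs.

Q ≈ 24.4 cfs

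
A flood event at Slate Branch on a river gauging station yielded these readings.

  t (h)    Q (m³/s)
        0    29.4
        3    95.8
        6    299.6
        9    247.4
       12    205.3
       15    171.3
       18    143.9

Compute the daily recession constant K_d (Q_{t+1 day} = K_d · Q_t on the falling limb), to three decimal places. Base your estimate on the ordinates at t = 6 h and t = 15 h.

K_d ≈ 0.225

Between t = 6 h and t = 15 h the flow falls from 299.6 to 171.3 m³/s over 3×3 h = 9 h.
Per-interval ratio K = (171.3/299.6)^(1/3) = 0.8300; K_d = K^(24/3) = 0.225.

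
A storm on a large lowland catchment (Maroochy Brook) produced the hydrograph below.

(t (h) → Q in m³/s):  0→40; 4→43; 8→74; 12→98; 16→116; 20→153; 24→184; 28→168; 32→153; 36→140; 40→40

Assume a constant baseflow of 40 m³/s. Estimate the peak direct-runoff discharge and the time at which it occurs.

Q_p = 144.0 m³/s at t = 24 h

Subtracting baseflow gives direct-runoff ordinates: 0.0, 3.0, 34.0, 58.0, 76.0, 113.0, 144.0, 128.0, 113.0, 100.0, 0.0 m³/s.
The maximum is 144.0 m³/s, occurring at the reading for t = 24 h.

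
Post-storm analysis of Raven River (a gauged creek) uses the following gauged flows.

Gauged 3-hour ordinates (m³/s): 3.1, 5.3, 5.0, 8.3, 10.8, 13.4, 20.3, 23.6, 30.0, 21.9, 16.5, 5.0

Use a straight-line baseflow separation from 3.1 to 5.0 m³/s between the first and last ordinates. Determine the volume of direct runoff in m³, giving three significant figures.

Direct-runoff ordinates (Q − Q_b): 0.00, 2.03, 1.55, 4.68, 7.01, 9.44, 16.16, 19.29, 25.52, 17.25, 11.67, 0.00 m³/s.
ΣQ_DR = 114.6 m³/s.
With Δt = 3 h = 10800 s, V = ΣQ_DR · Δt = 114.6 × 10800 = 1.24 × 10^6 m³.

V ≈ 1.24 × 10^6 m³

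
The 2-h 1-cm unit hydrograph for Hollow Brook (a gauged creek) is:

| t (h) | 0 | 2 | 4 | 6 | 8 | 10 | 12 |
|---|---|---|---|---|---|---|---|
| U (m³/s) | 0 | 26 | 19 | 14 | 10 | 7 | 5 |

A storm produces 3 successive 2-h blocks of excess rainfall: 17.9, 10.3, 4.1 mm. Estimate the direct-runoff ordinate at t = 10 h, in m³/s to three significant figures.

By discrete convolution, Q_j = Σ (P_i / 10 mm) · U_{j−i}.
At t = 10 h (j=5): Q = (17.9/10)·7 + (10.3/10)·10 + (4.1/10)·14 = 28.6 m³/s.

Q ≈ 28.6 m³/s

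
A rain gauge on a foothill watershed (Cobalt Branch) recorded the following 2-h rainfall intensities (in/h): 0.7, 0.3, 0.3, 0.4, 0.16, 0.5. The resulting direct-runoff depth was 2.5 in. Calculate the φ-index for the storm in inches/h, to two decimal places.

Only the 5 blocks with intensity above φ contribute runoff: 0.7, 0.3, 0.3, 0.4, 0.5 in/h.
Σ(I−φ)·Δt = d  ⇒  (0.7+0.3+0.3+0.4+0.5 − 5φ)·2 = 2.5
φ = (2.200 − 2.5/2) / 5 = 0.19 in/h.

φ ≈ 0.19 in/h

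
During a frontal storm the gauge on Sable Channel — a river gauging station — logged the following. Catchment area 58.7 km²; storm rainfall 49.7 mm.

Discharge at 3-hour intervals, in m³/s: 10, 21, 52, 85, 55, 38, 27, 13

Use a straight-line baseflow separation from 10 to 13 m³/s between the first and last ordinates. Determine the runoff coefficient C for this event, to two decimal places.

ΣQ_DR = 209.0 m³/s; V = ΣQ_DR·Δt = 2.257 × 10^6 m³.
Runoff depth d = V / A = 38.45 mm.
C = d / P = 38.45 / 49.7 = 0.77.

C ≈ 0.77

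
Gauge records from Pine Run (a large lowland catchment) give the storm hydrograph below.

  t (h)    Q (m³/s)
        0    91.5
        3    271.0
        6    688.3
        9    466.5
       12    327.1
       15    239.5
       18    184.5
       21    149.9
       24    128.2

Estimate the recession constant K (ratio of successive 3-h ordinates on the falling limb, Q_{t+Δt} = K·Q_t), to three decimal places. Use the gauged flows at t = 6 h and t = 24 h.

Using the recession-limb readings at t = 6 h and t = 24 h: Q falls from 688.3 to 128.2 m³/s over 6 intervals.
K = (Q₂/Q₁)^(1/6) = (128.2/688.3)^(1/6) = 0.756.

K ≈ 0.756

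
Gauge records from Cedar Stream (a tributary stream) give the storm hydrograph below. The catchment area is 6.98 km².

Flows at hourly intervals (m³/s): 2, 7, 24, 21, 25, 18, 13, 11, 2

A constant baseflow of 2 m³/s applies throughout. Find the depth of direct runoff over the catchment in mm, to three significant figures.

d ≈ 54.2 mm

Direct runoff: 0.0, 5.0, 22.0, 19.0, 23.0, 16.0, 11.0, 9.0, 0.0 m³/s; ΣQ_DR = 105.0 m³/s.
V = ΣQ_DR · Δt = 105.0 × 3600 s = 3.780 × 10^5 m³.
Over A = 6.98 km², depth = V / A = 54.2 mm.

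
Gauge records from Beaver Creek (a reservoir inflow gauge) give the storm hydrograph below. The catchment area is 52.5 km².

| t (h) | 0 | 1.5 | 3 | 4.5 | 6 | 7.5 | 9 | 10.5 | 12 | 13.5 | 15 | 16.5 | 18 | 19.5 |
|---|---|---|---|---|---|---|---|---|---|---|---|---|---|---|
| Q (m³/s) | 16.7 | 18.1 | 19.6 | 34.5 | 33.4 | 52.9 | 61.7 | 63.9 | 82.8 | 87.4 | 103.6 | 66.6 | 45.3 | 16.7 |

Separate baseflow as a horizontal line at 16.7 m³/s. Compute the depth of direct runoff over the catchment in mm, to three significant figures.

Direct runoff: 0.0, 1.4, 2.9, 17.8, 16.7, 36.2, 45.0, 47.2, 66.1, 70.7, 86.9, 49.9, 28.6, 0.0 m³/s; ΣQ_DR = 469.4 m³/s.
V = ΣQ_DR · Δt = 469.4 × 5400 s = 2.535 × 10^6 m³.
Over A = 52.5 km², depth = V / A = 48.3 mm.

d ≈ 48.3 mm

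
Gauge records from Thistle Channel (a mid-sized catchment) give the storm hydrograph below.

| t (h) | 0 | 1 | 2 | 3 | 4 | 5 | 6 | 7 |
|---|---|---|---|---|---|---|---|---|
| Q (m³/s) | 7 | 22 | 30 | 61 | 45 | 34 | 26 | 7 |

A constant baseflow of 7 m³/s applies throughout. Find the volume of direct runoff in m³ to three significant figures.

Direct-runoff ordinates (Q − Q_b): 0.0, 15.0, 23.0, 54.0, 38.0, 27.0, 19.0, 0.0 m³/s.
ΣQ_DR = 176.0 m³/s.
With Δt = 1 h = 3600 s, V = ΣQ_DR · Δt = 176.0 × 3600 = 6.34 × 10^5 m³.

V ≈ 6.34 × 10^5 m³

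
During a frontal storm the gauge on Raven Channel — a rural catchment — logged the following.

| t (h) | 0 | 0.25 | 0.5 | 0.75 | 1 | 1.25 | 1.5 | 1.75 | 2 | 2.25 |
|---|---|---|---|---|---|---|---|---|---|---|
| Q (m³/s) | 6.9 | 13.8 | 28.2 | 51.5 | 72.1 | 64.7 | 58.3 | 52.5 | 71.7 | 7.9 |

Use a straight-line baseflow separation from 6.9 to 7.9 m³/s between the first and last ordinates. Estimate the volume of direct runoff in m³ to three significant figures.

V ≈ 3.18 × 10^5 m³

Direct-runoff ordinates (Q − Q_b): 0.00, 6.79, 21.08, 44.27, 64.76, 57.24, 50.73, 44.82, 63.91, 0.00 m³/s.
ΣQ_DR = 353.6 m³/s.
With Δt = 0.25 h = 900 s, V = ΣQ_DR · Δt = 353.6 × 900 = 3.18 × 10^5 m³.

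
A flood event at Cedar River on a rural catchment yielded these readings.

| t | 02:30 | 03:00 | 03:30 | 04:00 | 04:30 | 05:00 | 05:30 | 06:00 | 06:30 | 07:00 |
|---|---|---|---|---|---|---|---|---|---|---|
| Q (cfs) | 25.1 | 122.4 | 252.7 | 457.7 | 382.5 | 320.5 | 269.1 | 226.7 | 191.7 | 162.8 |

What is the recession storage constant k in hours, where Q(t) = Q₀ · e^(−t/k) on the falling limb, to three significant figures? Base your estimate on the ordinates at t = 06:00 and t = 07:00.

k ≈ 3.02 h

On the falling limb, Q drops from 226.7 to 162.8 cfs between t = 06:00 and t = 07:00 (Δt = 1 h).
k = −Δt / ln(Q₂/Q₁) = −1 / ln(162.8/226.7) = 3.02 h.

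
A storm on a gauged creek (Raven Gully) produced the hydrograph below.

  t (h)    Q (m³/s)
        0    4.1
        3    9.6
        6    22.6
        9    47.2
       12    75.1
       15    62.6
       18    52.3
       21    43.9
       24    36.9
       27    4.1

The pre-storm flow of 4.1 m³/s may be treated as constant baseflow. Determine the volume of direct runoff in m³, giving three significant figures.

V ≈ 3.43 × 10^6 m³

Direct-runoff ordinates (Q − Q_b): 0.0, 5.5, 18.5, 43.1, 71.0, 58.5, 48.2, 39.8, 32.8, 0.0 m³/s.
ΣQ_DR = 317.4 m³/s.
With Δt = 3 h = 10800 s, V = ΣQ_DR · Δt = 317.4 × 10800 = 3.43 × 10^6 m³.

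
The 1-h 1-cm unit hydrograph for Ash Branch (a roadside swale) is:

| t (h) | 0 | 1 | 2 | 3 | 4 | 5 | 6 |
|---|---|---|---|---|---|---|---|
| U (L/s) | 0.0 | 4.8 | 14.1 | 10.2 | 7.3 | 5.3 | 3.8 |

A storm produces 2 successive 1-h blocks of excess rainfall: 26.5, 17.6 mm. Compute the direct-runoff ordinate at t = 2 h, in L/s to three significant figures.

By discrete convolution, Q_j = Σ (P_i / 10 mm) · U_{j−i}.
At t = 2 h (j=2): Q = (26.5/10)·14.1 + (17.6/10)·4.8 = 45.8 L/s.

Q ≈ 45.8 L/s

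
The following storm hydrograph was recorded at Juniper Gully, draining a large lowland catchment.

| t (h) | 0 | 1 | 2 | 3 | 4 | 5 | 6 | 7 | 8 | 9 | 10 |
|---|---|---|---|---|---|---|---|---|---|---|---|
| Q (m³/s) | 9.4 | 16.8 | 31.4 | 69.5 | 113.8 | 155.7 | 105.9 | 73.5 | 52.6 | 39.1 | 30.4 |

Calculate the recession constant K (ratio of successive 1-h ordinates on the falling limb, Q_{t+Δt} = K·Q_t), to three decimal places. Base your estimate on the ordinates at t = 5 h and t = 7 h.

K ≈ 0.687

Using the recession-limb readings at t = 5 h and t = 7 h: Q falls from 155.7 to 73.5 m³/s over 2 intervals.
K = (Q₂/Q₁)^(1/2) = (73.5/155.7)^(1/2) = 0.687.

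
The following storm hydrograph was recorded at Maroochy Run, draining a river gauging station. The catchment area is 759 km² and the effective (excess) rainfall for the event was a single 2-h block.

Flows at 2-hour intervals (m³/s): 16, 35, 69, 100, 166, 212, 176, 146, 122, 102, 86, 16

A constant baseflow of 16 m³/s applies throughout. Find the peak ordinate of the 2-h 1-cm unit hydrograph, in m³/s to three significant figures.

Direct runoff: 0.0, 19.0, 53.0, 84.0, 150.0, 196.0, 160.0, 130.0, 106.0, 86.0, 70.0, 0.0 m³/s; ΣQ_DR = 1054 m³/s, peak = 196.0 m³/s.
Runoff depth d = ΣQ_DR·Δt / A = 1054 × 7200 / (759 km²) = 9.998 mm.
The 1-cm UH is the DRH scaled by (10 mm)/d, so U_p = 196.0 × 10/9.998 = 196 m³/s.

U_p ≈ 196 m³/s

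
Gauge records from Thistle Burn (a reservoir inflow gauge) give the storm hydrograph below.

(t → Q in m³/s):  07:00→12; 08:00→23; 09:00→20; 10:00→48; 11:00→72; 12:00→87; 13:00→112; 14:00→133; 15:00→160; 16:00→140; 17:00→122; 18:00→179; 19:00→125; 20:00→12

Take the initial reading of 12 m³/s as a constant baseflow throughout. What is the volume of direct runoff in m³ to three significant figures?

Direct-runoff ordinates (Q − Q_b): 0.0, 11.0, 8.0, 36.0, 60.0, 75.0, 100.0, 121.0, 148.0, 128.0, 110.0, 167.0, 113.0, 0.0 m³/s.
ΣQ_DR = 1077 m³/s.
With Δt = 1 h = 3600 s, V = ΣQ_DR · Δt = 1077 × 3600 = 3.88 × 10^6 m³.

V ≈ 3.88 × 10^6 m³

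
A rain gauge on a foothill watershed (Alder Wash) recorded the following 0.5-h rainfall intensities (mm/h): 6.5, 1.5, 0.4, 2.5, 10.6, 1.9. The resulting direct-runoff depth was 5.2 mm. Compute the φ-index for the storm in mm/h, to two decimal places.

φ ≈ 3.35 mm/h

Only the 2 blocks with intensity above φ contribute runoff: 6.5, 10.6 mm/h.
Σ(I−φ)·Δt = d  ⇒  (6.5+10.6 − 2φ)·0.5 = 5.2
φ = (17.10 − 5.2/0.5) / 2 = 3.35 mm/h.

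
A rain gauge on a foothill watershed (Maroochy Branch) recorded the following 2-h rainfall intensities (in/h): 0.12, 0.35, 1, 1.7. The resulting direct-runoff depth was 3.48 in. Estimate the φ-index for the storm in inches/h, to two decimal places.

φ ≈ 0.48 in/h

Only the 2 blocks with intensity above φ contribute runoff: 1, 1.7 in/h.
Σ(I−φ)·Δt = d  ⇒  (1+1.7 − 2φ)·2 = 3.48
φ = (2.700 − 3.48/2) / 2 = 0.48 in/h.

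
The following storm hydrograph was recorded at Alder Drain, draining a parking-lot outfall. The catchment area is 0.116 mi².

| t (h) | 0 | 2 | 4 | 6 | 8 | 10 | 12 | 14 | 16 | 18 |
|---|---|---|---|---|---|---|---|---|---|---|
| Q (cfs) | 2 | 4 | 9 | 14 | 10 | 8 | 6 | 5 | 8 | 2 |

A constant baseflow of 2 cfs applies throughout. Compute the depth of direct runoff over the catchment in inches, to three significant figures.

Direct runoff: 0.0, 2.0, 7.0, 12.0, 8.0, 6.0, 4.0, 3.0, 6.0, 0.0 cfs; ΣQ_DR = 48.00 cfs.
V = ΣQ_DR · Δt = 48.00 × 7200 s = 3.456 × 10^5 ft³.
Over A = 0.116 mi², depth = V / A = 1.28 in.

d ≈ 1.28 in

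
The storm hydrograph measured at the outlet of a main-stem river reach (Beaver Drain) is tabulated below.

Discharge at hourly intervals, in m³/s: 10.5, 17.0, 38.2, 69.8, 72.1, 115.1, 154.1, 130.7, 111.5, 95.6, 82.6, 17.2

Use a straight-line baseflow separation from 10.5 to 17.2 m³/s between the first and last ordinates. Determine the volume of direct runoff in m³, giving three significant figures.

V ≈ 2.69 × 10^6 m³

Direct-runoff ordinates (Q − Q_b): 0.00, 5.89, 26.48, 57.47, 59.16, 101.55, 139.95, 115.94, 96.13, 79.62, 66.01, 0.00 m³/s.
ΣQ_DR = 748.2 m³/s.
With Δt = 1 h = 3600 s, V = ΣQ_DR · Δt = 748.2 × 3600 = 2.69 × 10^6 m³.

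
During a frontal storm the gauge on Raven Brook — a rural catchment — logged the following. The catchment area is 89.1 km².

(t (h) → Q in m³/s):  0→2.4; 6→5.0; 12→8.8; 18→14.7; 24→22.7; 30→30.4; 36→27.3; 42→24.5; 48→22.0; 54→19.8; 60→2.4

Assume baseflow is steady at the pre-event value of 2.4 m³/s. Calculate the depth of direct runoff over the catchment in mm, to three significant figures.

d ≈ 37.2 mm

Direct runoff: 0.0, 2.6, 6.4, 12.3, 20.3, 28.0, 24.9, 22.1, 19.6, 17.4, 0.0 m³/s; ΣQ_DR = 153.6 m³/s.
V = ΣQ_DR · Δt = 153.6 × 21600 s = 3.318 × 10^6 m³.
Over A = 89.1 km², depth = V / A = 37.2 mm.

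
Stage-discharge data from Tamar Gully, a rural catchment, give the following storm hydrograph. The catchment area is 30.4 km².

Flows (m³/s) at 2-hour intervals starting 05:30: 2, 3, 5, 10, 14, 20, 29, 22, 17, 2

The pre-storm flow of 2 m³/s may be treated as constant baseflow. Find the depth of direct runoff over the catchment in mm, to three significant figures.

d ≈ 24.6 mm

Direct runoff: 0.0, 1.0, 3.0, 8.0, 12.0, 18.0, 27.0, 20.0, 15.0, 0.0 m³/s; ΣQ_DR = 104.0 m³/s.
V = ΣQ_DR · Δt = 104.0 × 7200 s = 7.488 × 10^5 m³.
Over A = 30.4 km², depth = V / A = 24.6 mm.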